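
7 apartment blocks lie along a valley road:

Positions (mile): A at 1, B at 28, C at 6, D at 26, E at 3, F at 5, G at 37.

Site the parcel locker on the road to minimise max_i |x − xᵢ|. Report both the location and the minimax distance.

The 1-center on a line is the midpoint of the two extreme points: leftmost at 1, rightmost at 37.
Optimal location = (1 + 37)/2 = 19; maximum distance = (37 − 1)/2 = 18.

location 19, max distance 18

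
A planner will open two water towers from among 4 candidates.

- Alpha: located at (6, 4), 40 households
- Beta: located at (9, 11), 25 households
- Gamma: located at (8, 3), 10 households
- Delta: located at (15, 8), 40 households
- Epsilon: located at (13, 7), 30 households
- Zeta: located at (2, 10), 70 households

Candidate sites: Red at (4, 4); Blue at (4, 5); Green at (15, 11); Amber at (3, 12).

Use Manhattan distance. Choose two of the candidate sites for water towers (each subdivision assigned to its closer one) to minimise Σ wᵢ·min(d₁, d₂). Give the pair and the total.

{Blue, Green}, total 1120

Evaluate every pair (each demand assigned to the nearer of the two):
  {Blue, Green}: total = 1120
  {Red, Green}: total = 1140
  {Green, Amber}: total = 1240
  {Blue, Amber}: total = 1455
  {Red, Amber}: total = 1475
  {Red, Blue}: total = 1785
Best pair: {Blue, Green} with total 1120.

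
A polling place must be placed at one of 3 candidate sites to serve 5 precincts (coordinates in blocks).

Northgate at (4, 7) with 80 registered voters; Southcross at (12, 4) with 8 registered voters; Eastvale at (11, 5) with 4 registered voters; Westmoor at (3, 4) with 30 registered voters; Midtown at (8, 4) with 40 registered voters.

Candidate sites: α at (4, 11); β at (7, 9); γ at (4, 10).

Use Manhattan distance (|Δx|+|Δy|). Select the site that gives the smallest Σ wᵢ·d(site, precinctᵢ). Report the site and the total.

Total weighted distance at each candidate:
  α (4, 11): total = 1172
  β (7, 9): total = 1022
  γ (4, 10): total = 1010
Minimum is at γ with total 1010 blocks.

γ, total 1010 blocks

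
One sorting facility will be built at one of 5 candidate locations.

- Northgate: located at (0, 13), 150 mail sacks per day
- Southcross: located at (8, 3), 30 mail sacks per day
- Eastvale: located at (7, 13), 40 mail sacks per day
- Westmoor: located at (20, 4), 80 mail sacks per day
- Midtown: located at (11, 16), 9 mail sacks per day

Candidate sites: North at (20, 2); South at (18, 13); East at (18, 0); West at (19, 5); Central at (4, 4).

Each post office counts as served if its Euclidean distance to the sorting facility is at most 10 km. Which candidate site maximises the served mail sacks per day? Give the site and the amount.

Coverage radius r = 10 km; a point is covered iff (Δx)²+(Δy)² ≤ 10² = 100.
  North (20, 2): covers {Westmoor} → 80
  South (18, 13): covers {Westmoor, Midtown} → 89
  East (18, 0): covers {Westmoor} → 80
  West (19, 5): covers {Westmoor} → 80
  Central (4, 4): covers {Northgate, Southcross, Eastvale} → 220
Maximum coverage at Central: 220 mail sacks per day.

Central, covering 220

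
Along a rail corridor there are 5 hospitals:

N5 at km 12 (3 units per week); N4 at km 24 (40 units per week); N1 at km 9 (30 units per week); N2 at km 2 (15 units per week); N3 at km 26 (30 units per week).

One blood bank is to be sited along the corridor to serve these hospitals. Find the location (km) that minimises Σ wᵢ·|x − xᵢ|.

x = 24

For a sum of weighted absolute distances on a line, the optimum is the weighted median (not the mean). Total weight W = 118; half-weight = 59.
Sort by position and accumulate weight:
  km 2 (N2, w=15) → cum 15
  km 9 (N1, w=30) → cum 45
  km 12 (N5, w=3) → cum 48
  km 24 (N4, w=40) → cum 88  ≥ 59 → median here
  km 26 (N3, w=30) → cum 118
Optimal location: km 24.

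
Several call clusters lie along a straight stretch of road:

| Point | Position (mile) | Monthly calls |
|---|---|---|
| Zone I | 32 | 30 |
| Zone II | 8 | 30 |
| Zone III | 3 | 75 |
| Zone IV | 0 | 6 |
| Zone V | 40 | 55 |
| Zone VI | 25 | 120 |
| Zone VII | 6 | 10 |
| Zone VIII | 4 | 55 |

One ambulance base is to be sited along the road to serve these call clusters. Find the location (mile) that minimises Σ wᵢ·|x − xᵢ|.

x = 25

For a sum of weighted absolute distances on a line, the optimum is the weighted median (not the mean). Total weight W = 381; half-weight = 190.5.
Sort by position and accumulate weight:
  mile 0 (Zone IV, w=6) → cum 6
  mile 3 (Zone III, w=75) → cum 81
  mile 4 (Zone VIII, w=55) → cum 136
  mile 6 (Zone VII, w=10) → cum 146
  mile 8 (Zone II, w=30) → cum 176
  mile 25 (Zone VI, w=120) → cum 296  ≥ 190.5 → median here
  mile 32 (Zone I, w=30) → cum 326
  mile 40 (Zone V, w=55) → cum 381
Optimal location: mile 25.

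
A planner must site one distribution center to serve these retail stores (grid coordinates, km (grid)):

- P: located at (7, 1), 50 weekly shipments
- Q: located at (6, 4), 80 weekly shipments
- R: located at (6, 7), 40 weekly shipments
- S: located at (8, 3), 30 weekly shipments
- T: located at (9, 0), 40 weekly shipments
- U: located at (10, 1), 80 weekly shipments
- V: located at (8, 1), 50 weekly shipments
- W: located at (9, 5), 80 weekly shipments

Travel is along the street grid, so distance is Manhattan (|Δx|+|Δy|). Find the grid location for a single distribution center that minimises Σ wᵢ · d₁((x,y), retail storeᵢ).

(8, 3)

Manhattan distance separates: Σwᵢ(|x−xᵢ|+|y−yᵢ|) = Σwᵢ|x−xᵢ| + Σwᵢ|y−yᵢ|, so x and y are optimised independently as 1-D weighted medians.
Total weight W = 450; half = 225.
x-coordinate, sorted with cumulative weight:
  x=6 (Q, w=80) cum 80
  x=6 (R, w=40) cum 120
  x=7 (P, w=50) cum 170
  x=8 (S, w=30) cum 200
  x=8 (V, w=50) cum 250  ← median
  x=9 (T, w=40) cum 290
  x=9 (W, w=80) cum 370
  x=10 (U, w=80) cum 450
⇒ x* = 8
y-coordinate, sorted with cumulative weight:
  y=0 (T, w=40) cum 40
  y=1 (P, w=50) cum 90
  y=1 (U, w=80) cum 170
  y=1 (V, w=50) cum 220
  y=3 (S, w=30) cum 250  ← median
  y=4 (Q, w=80) cum 330
  y=5 (W, w=80) cum 410
  y=7 (R, w=40) cum 450
⇒ y* = 3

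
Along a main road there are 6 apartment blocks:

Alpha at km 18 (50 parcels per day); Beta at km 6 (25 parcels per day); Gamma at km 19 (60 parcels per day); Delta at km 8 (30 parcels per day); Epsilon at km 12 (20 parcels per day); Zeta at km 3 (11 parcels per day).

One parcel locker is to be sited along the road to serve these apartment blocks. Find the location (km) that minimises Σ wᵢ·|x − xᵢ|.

x = 18

For a sum of weighted absolute distances on a line, the optimum is the weighted median (not the mean). Total weight W = 196; half-weight = 98.
Sort by position and accumulate weight:
  km 3 (Zeta, w=11) → cum 11
  km 6 (Beta, w=25) → cum 36
  km 8 (Delta, w=30) → cum 66
  km 12 (Epsilon, w=20) → cum 86
  km 18 (Alpha, w=50) → cum 136  ≥ 98 → median here
  km 19 (Gamma, w=60) → cum 196
Optimal location: km 18.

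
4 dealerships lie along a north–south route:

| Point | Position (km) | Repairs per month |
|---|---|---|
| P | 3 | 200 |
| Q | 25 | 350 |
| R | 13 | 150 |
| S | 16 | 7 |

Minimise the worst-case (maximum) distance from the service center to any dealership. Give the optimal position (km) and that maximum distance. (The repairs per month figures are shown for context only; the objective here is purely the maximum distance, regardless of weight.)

location 14, max distance 11

The 1-center on a line is the midpoint of the two extreme points: leftmost at 3, rightmost at 25.
Optimal location = (3 + 25)/2 = 14; maximum distance = (25 − 3)/2 = 11.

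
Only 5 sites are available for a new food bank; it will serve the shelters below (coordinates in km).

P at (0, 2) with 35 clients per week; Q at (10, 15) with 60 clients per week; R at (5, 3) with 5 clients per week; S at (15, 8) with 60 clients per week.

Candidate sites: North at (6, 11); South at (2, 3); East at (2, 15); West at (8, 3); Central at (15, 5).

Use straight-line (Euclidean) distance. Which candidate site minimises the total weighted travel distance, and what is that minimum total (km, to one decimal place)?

North, total 1327.5 km

Total weighted distance at each candidate:
  North (6, 11): total = 1327.5
  South (2, 3): total = 1794.3
  East (2, 15): total = 1888.1
  West (8, 3): total = 1543.3
  Central (15, 5): total = 1437.2
Minimum is at North with total 1327.5 km.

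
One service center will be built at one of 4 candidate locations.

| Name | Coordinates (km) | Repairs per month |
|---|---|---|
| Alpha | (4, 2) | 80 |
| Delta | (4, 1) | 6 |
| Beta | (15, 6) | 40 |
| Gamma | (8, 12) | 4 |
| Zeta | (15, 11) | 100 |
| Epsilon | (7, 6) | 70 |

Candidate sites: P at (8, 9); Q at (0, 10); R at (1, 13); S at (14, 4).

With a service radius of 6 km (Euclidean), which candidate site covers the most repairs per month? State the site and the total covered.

P, covering 74

Coverage radius r = 6 km; a point is covered iff (Δx)²+(Δy)² ≤ 6² = 36.
  P (8, 9): covers {Gamma, Epsilon} → 74
  Q (0, 10): covers {none} → 0
  R (1, 13): covers {none} → 0
  S (14, 4): covers {Beta} → 40
Maximum coverage at P: 74 repairs per month.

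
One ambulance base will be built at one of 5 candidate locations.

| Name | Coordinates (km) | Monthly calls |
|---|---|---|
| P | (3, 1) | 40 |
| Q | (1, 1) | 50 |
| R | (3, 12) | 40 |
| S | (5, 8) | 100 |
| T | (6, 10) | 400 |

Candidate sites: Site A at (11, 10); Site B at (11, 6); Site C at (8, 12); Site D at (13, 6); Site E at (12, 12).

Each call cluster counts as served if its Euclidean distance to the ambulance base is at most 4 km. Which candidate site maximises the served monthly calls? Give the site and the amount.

Site C, covering 400

Coverage radius r = 4 km; a point is covered iff (Δx)²+(Δy)² ≤ 4² = 16.
  Site A (11, 10): covers {none} → 0
  Site B (11, 6): covers {none} → 0
  Site C (8, 12): covers {T} → 400
  Site D (13, 6): covers {none} → 0
  Site E (12, 12): covers {none} → 0
Maximum coverage at Site C: 400 monthly calls.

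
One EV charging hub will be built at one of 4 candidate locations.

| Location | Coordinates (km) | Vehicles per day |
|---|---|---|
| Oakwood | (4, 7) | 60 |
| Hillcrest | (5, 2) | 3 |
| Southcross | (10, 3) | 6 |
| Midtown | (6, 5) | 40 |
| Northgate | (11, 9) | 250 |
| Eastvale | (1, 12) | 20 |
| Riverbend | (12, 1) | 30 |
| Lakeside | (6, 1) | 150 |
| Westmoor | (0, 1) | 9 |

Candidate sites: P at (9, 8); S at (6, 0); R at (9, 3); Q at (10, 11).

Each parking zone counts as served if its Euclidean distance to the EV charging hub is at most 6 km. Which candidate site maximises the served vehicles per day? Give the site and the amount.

Coverage radius r = 6 km; a point is covered iff (Δx)²+(Δy)² ≤ 6² = 36.
  P (9, 8): covers {Oakwood, Southcross, Midtown, Northgate} → 356
  S (6, 0): covers {Hillcrest, Southcross, Midtown, Lakeside} → 199
  R (9, 3): covers {Hillcrest, Southcross, Midtown, Riverbend, Lakeside} → 229
  Q (10, 11): covers {Northgate} → 250
Maximum coverage at P: 356 vehicles per day.

P, covering 356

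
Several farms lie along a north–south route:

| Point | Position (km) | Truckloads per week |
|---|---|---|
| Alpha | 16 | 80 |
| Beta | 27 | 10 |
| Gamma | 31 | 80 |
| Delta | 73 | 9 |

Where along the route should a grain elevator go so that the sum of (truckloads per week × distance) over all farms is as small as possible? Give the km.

For a sum of weighted absolute distances on a line, the optimum is the weighted median (not the mean). Total weight W = 179; half-weight = 89.5.
Sort by position and accumulate weight:
  km 16 (Alpha, w=80) → cum 80
  km 27 (Beta, w=10) → cum 90  ≥ 89.5 → median here
  km 31 (Gamma, w=80) → cum 170
  km 73 (Delta, w=9) → cum 179
Optimal location: km 27.

x = 27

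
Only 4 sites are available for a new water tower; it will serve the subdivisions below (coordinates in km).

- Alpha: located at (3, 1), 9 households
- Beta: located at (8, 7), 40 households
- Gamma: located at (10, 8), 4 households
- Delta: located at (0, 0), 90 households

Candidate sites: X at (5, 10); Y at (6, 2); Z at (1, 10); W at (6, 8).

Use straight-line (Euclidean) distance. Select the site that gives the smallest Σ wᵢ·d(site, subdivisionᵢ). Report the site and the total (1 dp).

Y, total 841.9 km

Total weighted distance at each candidate:
  X (5, 10): total = 1280.5
  Y (6, 2): total = 841.9
  Z (1, 10): total = 1329.0
  W (6, 8): total = 1074.0
Minimum is at Y with total 841.9 km.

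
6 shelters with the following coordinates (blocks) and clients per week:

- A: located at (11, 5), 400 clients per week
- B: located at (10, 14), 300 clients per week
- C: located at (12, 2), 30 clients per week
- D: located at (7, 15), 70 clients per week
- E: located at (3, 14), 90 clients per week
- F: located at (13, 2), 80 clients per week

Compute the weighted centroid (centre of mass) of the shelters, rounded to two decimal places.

The minimiser of Σwᵢ‖p−pᵢ‖² is the weighted centroid p* = (Σwᵢpᵢ)/(Σwᵢ).
Σwᵢ = 970.
Σwᵢxᵢ = 400·11 + 300·10 + 30·12 + 70·7 + 90·3 + 80·13 = 9560.
Σwᵢyᵢ = 400·5 + 300·14 + 30·2 + 70·15 + 90·14 + 80·2 = 8730.
x* = 9560/970 = 9.86, y* = 8730/970 = 9.00.

(9.86, 9.00)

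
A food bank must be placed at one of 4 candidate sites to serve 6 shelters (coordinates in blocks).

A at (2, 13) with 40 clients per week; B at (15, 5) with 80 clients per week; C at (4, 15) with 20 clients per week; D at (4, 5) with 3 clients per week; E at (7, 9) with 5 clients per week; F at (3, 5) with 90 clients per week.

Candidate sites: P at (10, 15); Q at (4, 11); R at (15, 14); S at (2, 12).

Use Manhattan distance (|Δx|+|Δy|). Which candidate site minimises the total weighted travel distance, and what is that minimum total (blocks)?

Total weighted distance at each candidate:
  P (10, 15): total = 3343
  Q (4, 11): total = 2273
  R (15, 14): total = 3535
  S (2, 12): total = 2527
Minimum is at Q with total 2273 blocks.

Q, total 2273 blocks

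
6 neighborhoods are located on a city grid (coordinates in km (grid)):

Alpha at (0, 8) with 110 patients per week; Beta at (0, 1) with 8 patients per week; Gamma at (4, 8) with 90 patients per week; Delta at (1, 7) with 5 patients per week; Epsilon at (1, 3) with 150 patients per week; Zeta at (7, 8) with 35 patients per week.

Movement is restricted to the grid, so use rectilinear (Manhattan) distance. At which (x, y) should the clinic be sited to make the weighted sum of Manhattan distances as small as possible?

Manhattan distance separates: Σwᵢ(|x−xᵢ|+|y−yᵢ|) = Σwᵢ|x−xᵢ| + Σwᵢ|y−yᵢ|, so x and y are optimised independently as 1-D weighted medians.
Total weight W = 398; half = 199.
x-coordinate, sorted with cumulative weight:
  x=0 (Alpha, w=110) cum 110
  x=0 (Beta, w=8) cum 118
  x=1 (Delta, w=5) cum 123
  x=1 (Epsilon, w=150) cum 273  ← median
  x=4 (Gamma, w=90) cum 363
  x=7 (Zeta, w=35) cum 398
⇒ x* = 1
y-coordinate, sorted with cumulative weight:
  y=1 (Beta, w=8) cum 8
  y=3 (Epsilon, w=150) cum 158
  y=7 (Delta, w=5) cum 163
  y=8 (Alpha, w=110) cum 273  ← median
  y=8 (Gamma, w=90) cum 363
  y=8 (Zeta, w=35) cum 398
⇒ y* = 8

(1, 8)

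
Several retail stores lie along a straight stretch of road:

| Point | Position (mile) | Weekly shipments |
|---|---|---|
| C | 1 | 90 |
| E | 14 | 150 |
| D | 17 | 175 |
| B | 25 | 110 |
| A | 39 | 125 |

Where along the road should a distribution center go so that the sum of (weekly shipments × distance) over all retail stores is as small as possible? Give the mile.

x = 17

For a sum of weighted absolute distances on a line, the optimum is the weighted median (not the mean). Total weight W = 650; half-weight = 325.
Sort by position and accumulate weight:
  mile 1 (C, w=90) → cum 90
  mile 14 (E, w=150) → cum 240
  mile 17 (D, w=175) → cum 415  ≥ 325 → median here
  mile 25 (B, w=110) → cum 525
  mile 39 (A, w=125) → cum 650
Optimal location: mile 17.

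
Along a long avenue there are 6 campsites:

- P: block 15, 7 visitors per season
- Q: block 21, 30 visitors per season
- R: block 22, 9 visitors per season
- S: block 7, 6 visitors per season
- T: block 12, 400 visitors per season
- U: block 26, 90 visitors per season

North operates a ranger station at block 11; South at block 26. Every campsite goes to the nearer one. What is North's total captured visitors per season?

The indifferent point is the midpoint (11+26)/2 = 18.5; campsites left of it (closer to North at 11) go to North, those right go to South.
  S at 7 (w=6) → North
  T at 12 (w=400) → North
  P at 15 (w=7) → North
  Q at 21 (w=30) → South
  R at 22 (w=9) → South
  U at 26 (w=90) → South
North captures 413; South captures 129.

413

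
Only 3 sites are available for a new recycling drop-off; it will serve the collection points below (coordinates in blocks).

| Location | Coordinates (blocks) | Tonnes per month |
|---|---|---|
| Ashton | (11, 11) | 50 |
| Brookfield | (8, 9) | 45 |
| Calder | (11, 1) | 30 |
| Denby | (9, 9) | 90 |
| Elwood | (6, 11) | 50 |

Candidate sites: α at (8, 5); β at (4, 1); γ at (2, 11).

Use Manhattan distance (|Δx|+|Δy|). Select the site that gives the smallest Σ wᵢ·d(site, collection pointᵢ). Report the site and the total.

Total weighted distance at each candidate:
  α (8, 5): total = 1690
  β (4, 1): total = 3370
  γ (2, 11): total = 2390
Minimum is at α with total 1690 blocks.

α, total 1690 blocks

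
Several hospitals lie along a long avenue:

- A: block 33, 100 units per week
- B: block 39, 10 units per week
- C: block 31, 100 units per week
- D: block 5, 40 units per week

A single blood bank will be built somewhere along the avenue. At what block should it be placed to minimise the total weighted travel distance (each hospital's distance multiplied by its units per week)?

For a sum of weighted absolute distances on a line, the optimum is the weighted median (not the mean). Total weight W = 250; half-weight = 125.
Sort by position and accumulate weight:
  block 5 (D, w=40) → cum 40
  block 31 (C, w=100) → cum 140  ≥ 125 → median here
  block 33 (A, w=100) → cum 240
  block 39 (B, w=10) → cum 250
Optimal location: block 31.

x = 31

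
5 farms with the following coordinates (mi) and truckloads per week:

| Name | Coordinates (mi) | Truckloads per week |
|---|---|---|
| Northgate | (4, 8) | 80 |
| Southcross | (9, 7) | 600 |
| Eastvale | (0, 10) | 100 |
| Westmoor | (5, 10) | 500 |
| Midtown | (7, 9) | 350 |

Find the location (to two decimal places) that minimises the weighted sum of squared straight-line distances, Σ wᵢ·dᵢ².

(6.55, 8.58)

The minimiser of Σwᵢ‖p−pᵢ‖² is the weighted centroid p* = (Σwᵢpᵢ)/(Σwᵢ).
Σwᵢ = 1630.
Σwᵢxᵢ = 80·4 + 600·9 + 100·0 + 500·5 + 350·7 = 10670.
Σwᵢyᵢ = 80·8 + 600·7 + 100·10 + 500·10 + 350·9 = 13990.
x* = 10670/1630 = 6.55, y* = 13990/1630 = 8.58.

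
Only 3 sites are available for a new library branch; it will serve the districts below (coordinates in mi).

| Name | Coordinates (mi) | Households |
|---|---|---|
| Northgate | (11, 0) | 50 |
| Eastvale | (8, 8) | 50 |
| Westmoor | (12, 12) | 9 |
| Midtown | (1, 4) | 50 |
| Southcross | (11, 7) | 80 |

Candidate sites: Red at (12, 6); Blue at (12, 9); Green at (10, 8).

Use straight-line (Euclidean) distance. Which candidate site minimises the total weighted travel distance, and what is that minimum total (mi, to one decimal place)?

Green, total 1148.9 mi

Total weighted distance at each candidate:
  Red (12, 6): total = 1253.9
  Blue (12, 9): total = 1469.0
  Green (10, 8): total = 1148.9
Minimum is at Green with total 1148.9 mi.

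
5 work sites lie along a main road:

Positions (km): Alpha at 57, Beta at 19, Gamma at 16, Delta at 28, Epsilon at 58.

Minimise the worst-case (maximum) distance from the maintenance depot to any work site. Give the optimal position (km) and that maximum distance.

location 37, max distance 21

The 1-center on a line is the midpoint of the two extreme points: leftmost at 16, rightmost at 58.
Optimal location = (16 + 58)/2 = 37; maximum distance = (58 − 16)/2 = 21.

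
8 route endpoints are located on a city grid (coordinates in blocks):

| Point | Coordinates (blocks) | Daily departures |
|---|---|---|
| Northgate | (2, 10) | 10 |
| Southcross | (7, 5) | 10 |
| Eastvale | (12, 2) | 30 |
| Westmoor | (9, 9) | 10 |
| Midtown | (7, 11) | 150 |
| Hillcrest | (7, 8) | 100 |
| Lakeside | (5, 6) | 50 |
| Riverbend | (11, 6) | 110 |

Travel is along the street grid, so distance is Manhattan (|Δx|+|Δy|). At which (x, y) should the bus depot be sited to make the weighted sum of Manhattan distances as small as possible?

Manhattan distance separates: Σwᵢ(|x−xᵢ|+|y−yᵢ|) = Σwᵢ|x−xᵢ| + Σwᵢ|y−yᵢ|, so x and y are optimised independently as 1-D weighted medians.
Total weight W = 470; half = 235.
x-coordinate, sorted with cumulative weight:
  x=2 (Northgate, w=10) cum 10
  x=5 (Lakeside, w=50) cum 60
  x=7 (Southcross, w=10) cum 70
  x=7 (Midtown, w=150) cum 220
  x=7 (Hillcrest, w=100) cum 320  ← median
  x=9 (Westmoor, w=10) cum 330
  x=11 (Riverbend, w=110) cum 440
  x=12 (Eastvale, w=30) cum 470
⇒ x* = 7
y-coordinate, sorted with cumulative weight:
  y=2 (Eastvale, w=30) cum 30
  y=5 (Southcross, w=10) cum 40
  y=6 (Lakeside, w=50) cum 90
  y=6 (Riverbend, w=110) cum 200
  y=8 (Hillcrest, w=100) cum 300  ← median
  y=9 (Westmoor, w=10) cum 310
  y=10 (Northgate, w=10) cum 320
  y=11 (Midtown, w=150) cum 470
⇒ y* = 8

(7, 8)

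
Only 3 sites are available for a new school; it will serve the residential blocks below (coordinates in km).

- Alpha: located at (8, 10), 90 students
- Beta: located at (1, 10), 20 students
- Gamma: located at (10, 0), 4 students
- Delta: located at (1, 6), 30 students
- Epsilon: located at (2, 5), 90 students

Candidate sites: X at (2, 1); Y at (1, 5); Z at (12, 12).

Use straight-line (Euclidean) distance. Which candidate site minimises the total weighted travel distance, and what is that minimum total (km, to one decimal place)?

Total weighted distance at each candidate:
  X (2, 1): total = 1699.8
  Y (1, 5): total = 1035.4
  Z (12, 12): total = 2149.3
Minimum is at Y with total 1035.4 km.

Y, total 1035.4 km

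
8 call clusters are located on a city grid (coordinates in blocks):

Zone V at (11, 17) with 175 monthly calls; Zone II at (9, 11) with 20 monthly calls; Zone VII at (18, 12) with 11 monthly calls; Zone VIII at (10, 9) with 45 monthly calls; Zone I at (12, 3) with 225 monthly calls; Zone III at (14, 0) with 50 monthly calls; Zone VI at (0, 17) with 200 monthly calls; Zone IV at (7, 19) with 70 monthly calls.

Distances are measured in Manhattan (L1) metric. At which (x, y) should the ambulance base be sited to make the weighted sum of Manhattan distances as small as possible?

Manhattan distance separates: Σwᵢ(|x−xᵢ|+|y−yᵢ|) = Σwᵢ|x−xᵢ| + Σwᵢ|y−yᵢ|, so x and y are optimised independently as 1-D weighted medians.
Total weight W = 796; half = 398.
x-coordinate, sorted with cumulative weight:
  x=0 (Zone VI, w=200) cum 200
  x=7 (Zone IV, w=70) cum 270
  x=9 (Zone II, w=20) cum 290
  x=10 (Zone VIII, w=45) cum 335
  x=11 (Zone V, w=175) cum 510  ← median
  x=12 (Zone I, w=225) cum 735
  x=14 (Zone III, w=50) cum 785
  x=18 (Zone VII, w=11) cum 796
⇒ x* = 11
y-coordinate, sorted with cumulative weight:
  y=0 (Zone III, w=50) cum 50
  y=3 (Zone I, w=225) cum 275
  y=9 (Zone VIII, w=45) cum 320
  y=11 (Zone II, w=20) cum 340
  y=12 (Zone VII, w=11) cum 351
  y=17 (Zone V, w=175) cum 526  ← median
  y=17 (Zone VI, w=200) cum 726
  y=19 (Zone IV, w=70) cum 796
⇒ y* = 17

(11, 17)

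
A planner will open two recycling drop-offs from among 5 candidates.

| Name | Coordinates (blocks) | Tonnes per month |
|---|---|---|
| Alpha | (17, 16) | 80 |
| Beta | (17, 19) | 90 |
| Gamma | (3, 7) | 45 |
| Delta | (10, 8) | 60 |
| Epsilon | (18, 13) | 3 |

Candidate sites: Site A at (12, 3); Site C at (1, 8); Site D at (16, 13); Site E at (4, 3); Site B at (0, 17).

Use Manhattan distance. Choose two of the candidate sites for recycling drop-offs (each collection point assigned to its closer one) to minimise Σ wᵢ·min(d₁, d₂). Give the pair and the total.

Evaluate every pair (each demand assigned to the nearer of the two):
  {Site C, Site D}: total = 1631
  {Site D, Site E}: total = 1841
  {Site A, Site D}: total = 1961
  {Site D, Site B}: total = 2201
  {Site C, Site B}: total = 3891
  {Site A, Site C}: total = 3933
  {Site A, Site E}: total = 4023
  {Site E, Site B}: total = 4101
  {Site A, Site B}: total = 4203
  {Site C, Site E}: total = 5091
Best pair: {Site C, Site D} with total 1631.

{Site C, Site D}, total 1631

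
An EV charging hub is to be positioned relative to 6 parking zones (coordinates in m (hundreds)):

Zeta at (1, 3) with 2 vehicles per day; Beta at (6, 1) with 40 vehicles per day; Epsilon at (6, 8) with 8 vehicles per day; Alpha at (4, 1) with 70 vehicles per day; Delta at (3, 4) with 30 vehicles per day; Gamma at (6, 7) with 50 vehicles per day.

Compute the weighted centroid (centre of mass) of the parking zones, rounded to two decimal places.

(4.80, 3.25)

The minimiser of Σwᵢ‖p−pᵢ‖² is the weighted centroid p* = (Σwᵢpᵢ)/(Σwᵢ).
Σwᵢ = 200.
Σwᵢxᵢ = 2·1 + 40·6 + 8·6 + 70·4 + 30·3 + 50·6 = 960.
Σwᵢyᵢ = 2·3 + 40·1 + 8·8 + 70·1 + 30·4 + 50·7 = 650.
x* = 960/200 = 4.80, y* = 650/200 = 3.25.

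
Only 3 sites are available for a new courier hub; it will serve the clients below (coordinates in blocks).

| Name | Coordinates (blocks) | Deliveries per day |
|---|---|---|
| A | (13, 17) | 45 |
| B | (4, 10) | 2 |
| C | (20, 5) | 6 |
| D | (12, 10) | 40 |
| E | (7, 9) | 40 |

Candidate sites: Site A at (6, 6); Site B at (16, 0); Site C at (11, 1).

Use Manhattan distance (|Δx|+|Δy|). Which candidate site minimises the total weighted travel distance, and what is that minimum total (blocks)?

Total weighted distance at each candidate:
  Site A (6, 6): total = 1472
  Site B (16, 0): total = 2278
  Site C (11, 1): total = 1800
Minimum is at Site A with total 1472 blocks.

Site A, total 1472 blocks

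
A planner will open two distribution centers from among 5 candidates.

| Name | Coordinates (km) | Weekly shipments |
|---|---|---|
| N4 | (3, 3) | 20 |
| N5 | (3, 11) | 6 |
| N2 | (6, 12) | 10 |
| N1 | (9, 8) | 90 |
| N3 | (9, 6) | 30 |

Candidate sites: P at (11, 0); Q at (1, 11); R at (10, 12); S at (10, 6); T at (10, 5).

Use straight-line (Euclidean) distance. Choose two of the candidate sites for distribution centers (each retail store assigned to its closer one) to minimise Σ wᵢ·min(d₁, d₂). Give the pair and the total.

{Q, S}, total 446.6

Evaluate every pair (each demand assigned to the nearer of the two):
  {Q, S}: total = 446.6
  {R, S}: total = 466.0
  {S, T}: total = 500.6
  {P, S}: total = 507.3
  {Q, T}: total = 535.6
  {R, T}: total = 555.1
  {P, T}: total = 608.6
  {Q, R}: total = 770.5
  {P, R}: total = 806.9
  {P, Q}: total = 1159.8
Best pair: {Q, S} with total 446.6.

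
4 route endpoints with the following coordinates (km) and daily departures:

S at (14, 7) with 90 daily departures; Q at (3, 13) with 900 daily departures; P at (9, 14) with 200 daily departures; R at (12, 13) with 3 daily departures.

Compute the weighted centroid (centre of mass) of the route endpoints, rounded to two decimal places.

The minimiser of Σwᵢ‖p−pᵢ‖² is the weighted centroid p* = (Σwᵢpᵢ)/(Σwᵢ).
Σwᵢ = 1193.
Σwᵢxᵢ = 90·14 + 900·3 + 200·9 + 3·12 = 5796.
Σwᵢyᵢ = 90·7 + 900·13 + 200·14 + 3·13 = 15169.
x* = 5796/1193 = 4.86, y* = 15169/1193 = 12.72.

(4.86, 12.72)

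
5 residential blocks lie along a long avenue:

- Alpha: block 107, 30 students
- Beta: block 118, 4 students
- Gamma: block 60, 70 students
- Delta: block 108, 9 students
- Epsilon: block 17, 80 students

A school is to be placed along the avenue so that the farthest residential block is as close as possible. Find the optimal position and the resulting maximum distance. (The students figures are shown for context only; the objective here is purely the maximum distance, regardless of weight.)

location 67.5, max distance 50.5

The 1-center on a line is the midpoint of the two extreme points: leftmost at 17, rightmost at 118.
Optimal location = (17 + 118)/2 = 67.5; maximum distance = (118 − 17)/2 = 50.5.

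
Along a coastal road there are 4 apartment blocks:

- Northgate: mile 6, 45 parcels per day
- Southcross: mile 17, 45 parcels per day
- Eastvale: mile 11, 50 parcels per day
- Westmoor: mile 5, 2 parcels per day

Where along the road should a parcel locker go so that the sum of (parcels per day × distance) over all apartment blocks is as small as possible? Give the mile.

For a sum of weighted absolute distances on a line, the optimum is the weighted median (not the mean). Total weight W = 142; half-weight = 71.
Sort by position and accumulate weight:
  mile 5 (Westmoor, w=2) → cum 2
  mile 6 (Northgate, w=45) → cum 47
  mile 11 (Eastvale, w=50) → cum 97  ≥ 71 → median here
  mile 17 (Southcross, w=45) → cum 142
Optimal location: mile 11.

x = 11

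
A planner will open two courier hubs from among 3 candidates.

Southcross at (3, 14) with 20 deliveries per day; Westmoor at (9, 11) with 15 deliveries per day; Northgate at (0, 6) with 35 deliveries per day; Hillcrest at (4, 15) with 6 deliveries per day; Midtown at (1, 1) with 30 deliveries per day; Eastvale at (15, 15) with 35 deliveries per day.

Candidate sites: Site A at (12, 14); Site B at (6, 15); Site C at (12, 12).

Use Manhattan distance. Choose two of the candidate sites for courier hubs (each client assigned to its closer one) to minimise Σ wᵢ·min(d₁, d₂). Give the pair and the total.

Evaluate every pair (each demand assigned to the nearer of the two):
  {Site A, Site B}: total = 1417
  {Site B, Site C}: total = 1457
  {Site A, Site C}: total = 1724
Best pair: {Site A, Site B} with total 1417.

{Site A, Site B}, total 1417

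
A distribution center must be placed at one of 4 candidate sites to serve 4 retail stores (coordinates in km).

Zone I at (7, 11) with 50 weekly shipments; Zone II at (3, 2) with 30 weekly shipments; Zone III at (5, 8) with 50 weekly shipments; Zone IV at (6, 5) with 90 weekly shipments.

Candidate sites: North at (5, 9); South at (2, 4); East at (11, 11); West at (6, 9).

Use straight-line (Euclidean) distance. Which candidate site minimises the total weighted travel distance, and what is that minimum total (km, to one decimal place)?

Total weighted distance at each candidate:
  North (5, 9): total = 780.9
  South (2, 4): total = 1118.3
  East (11, 11): total = 1599.6
  West (6, 9): total = 771.0
Minimum is at West with total 771.0 km.

West, total 771.0 km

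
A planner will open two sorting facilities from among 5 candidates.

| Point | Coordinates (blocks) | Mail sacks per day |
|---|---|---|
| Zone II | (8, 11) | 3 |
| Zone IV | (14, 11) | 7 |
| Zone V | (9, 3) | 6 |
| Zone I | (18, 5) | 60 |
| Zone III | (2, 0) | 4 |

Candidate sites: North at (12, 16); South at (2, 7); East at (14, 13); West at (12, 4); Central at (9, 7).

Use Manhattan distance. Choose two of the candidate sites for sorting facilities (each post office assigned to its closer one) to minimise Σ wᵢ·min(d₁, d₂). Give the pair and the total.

{East, West}, total 538

Evaluate every pair (each demand assigned to the nearer of the two):
  {East, West}: total = 538
  {South, West}: total = 565
  {North, West}: total = 576
  {West, Central}: total = 578
  {East, Central}: total = 769
  {South, Central}: total = 790
  {North, Central}: total = 804
  {South, East}: total = 852
  {North, East}: total = 948
  {North, South}: total = 1190
Best pair: {East, West} with total 538.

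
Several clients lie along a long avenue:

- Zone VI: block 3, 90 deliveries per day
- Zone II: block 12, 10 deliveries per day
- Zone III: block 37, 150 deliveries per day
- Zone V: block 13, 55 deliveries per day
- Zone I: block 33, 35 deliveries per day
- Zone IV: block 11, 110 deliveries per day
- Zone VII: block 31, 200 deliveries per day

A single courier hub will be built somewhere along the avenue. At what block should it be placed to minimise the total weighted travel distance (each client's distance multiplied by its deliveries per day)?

For a sum of weighted absolute distances on a line, the optimum is the weighted median (not the mean). Total weight W = 650; half-weight = 325.
Sort by position and accumulate weight:
  block 3 (Zone VI, w=90) → cum 90
  block 11 (Zone IV, w=110) → cum 200
  block 12 (Zone II, w=10) → cum 210
  block 13 (Zone V, w=55) → cum 265
  block 31 (Zone VII, w=200) → cum 465  ≥ 325 → median here
  block 33 (Zone I, w=35) → cum 500
  block 37 (Zone III, w=150) → cum 650
Optimal location: block 31.

x = 31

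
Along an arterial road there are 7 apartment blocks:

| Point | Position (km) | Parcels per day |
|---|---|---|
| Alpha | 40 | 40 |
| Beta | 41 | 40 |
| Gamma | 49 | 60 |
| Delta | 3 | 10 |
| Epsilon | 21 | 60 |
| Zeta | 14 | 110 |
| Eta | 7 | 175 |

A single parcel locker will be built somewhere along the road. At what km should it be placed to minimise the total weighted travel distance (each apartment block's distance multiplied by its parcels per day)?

x = 14

For a sum of weighted absolute distances on a line, the optimum is the weighted median (not the mean). Total weight W = 495; half-weight = 247.5.
Sort by position and accumulate weight:
  km 3 (Delta, w=10) → cum 10
  km 7 (Eta, w=175) → cum 185
  km 14 (Zeta, w=110) → cum 295  ≥ 247.5 → median here
  km 21 (Epsilon, w=60) → cum 355
  km 40 (Alpha, w=40) → cum 395
  km 41 (Beta, w=40) → cum 435
  km 49 (Gamma, w=60) → cum 495
Optimal location: km 14.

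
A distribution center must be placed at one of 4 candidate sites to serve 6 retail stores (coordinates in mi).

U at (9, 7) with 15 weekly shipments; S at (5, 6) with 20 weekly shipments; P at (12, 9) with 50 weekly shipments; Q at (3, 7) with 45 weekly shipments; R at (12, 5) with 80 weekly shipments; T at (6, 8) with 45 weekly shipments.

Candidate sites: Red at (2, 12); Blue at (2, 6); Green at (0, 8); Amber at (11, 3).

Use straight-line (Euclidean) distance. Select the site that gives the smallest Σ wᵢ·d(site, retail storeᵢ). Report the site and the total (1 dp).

Amber, total 1405.0 mi

Total weighted distance at each candidate:
  Red (2, 12): total = 2245.8
  Blue (2, 6): total = 1757.0
  Green (0, 8): total = 2247.5
  Amber (11, 3): total = 1405.0
Minimum is at Amber with total 1405.0 mi.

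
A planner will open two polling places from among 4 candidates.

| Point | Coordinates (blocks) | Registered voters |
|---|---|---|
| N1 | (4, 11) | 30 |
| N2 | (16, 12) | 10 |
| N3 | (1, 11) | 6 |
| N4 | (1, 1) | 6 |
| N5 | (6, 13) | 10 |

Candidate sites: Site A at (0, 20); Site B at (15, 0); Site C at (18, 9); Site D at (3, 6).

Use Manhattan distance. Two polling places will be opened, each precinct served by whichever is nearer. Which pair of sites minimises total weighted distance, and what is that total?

Evaluate every pair (each demand assigned to the nearer of the two):
  {Site C, Site D}: total = 414
  {Site B, Site D}: total = 494
  {Site A, Site D}: total = 554
  {Site A, Site C}: total = 750
  {Site A, Site B}: total = 800
  {Site B, Site C}: total = 894
Best pair: {Site C, Site D} with total 414.

{Site C, Site D}, total 414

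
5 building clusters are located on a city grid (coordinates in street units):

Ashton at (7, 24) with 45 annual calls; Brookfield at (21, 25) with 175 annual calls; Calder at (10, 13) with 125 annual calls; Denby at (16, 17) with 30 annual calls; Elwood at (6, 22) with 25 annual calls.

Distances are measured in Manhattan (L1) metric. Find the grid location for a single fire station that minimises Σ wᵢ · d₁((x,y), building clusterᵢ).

Manhattan distance separates: Σwᵢ(|x−xᵢ|+|y−yᵢ|) = Σwᵢ|x−xᵢ| + Σwᵢ|y−yᵢ|, so x and y are optimised independently as 1-D weighted medians.
Total weight W = 400; half = 200.
x-coordinate, sorted with cumulative weight:
  x=6 (Elwood, w=25) cum 25
  x=7 (Ashton, w=45) cum 70
  x=10 (Calder, w=125) cum 195
  x=16 (Denby, w=30) cum 225  ← median
  x=21 (Brookfield, w=175) cum 400
⇒ x* = 16
y-coordinate, sorted with cumulative weight:
  y=13 (Calder, w=125) cum 125
  y=17 (Denby, w=30) cum 155
  y=22 (Elwood, w=25) cum 180
  y=24 (Ashton, w=45) cum 225  ← median
  y=25 (Brookfield, w=175) cum 400
⇒ y* = 24

(16, 24)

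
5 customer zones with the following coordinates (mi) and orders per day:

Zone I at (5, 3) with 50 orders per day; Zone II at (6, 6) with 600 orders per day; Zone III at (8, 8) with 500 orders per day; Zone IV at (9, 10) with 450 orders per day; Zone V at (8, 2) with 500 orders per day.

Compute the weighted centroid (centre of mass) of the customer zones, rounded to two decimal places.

(7.57, 6.31)

The minimiser of Σwᵢ‖p−pᵢ‖² is the weighted centroid p* = (Σwᵢpᵢ)/(Σwᵢ).
Σwᵢ = 2100.
Σwᵢxᵢ = 50·5 + 600·6 + 500·8 + 450·9 + 500·8 = 15900.
Σwᵢyᵢ = 50·3 + 600·6 + 500·8 + 450·10 + 500·2 = 13250.
x* = 15900/2100 = 7.57, y* = 13250/2100 = 6.31.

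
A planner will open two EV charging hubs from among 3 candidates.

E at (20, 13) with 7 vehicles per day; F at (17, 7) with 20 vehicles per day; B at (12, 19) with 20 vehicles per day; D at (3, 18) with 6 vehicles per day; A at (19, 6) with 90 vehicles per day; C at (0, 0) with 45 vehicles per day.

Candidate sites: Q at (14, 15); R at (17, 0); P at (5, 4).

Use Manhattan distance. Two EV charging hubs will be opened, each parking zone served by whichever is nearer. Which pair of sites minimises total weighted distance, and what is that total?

Evaluate every pair (each demand assigned to the nearer of the two):
  {Q, R}: total = 1885
  {R, P}: total = 1913
  {Q, P}: total = 2145
Best pair: {Q, R} with total 1885.

{Q, R}, total 1885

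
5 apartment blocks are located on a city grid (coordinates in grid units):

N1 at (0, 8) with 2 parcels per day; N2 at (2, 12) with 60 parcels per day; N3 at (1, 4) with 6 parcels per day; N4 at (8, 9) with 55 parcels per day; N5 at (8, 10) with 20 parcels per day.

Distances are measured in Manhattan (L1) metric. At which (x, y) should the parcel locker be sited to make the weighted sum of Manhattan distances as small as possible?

Manhattan distance separates: Σwᵢ(|x−xᵢ|+|y−yᵢ|) = Σwᵢ|x−xᵢ| + Σwᵢ|y−yᵢ|, so x and y are optimised independently as 1-D weighted medians.
Total weight W = 143; half = 71.5.
x-coordinate, sorted with cumulative weight:
  x=0 (N1, w=2) cum 2
  x=1 (N3, w=6) cum 8
  x=2 (N2, w=60) cum 68
  x=8 (N4, w=55) cum 123  ← median
  x=8 (N5, w=20) cum 143
⇒ x* = 8
y-coordinate, sorted with cumulative weight:
  y=4 (N3, w=6) cum 6
  y=8 (N1, w=2) cum 8
  y=9 (N4, w=55) cum 63
  y=10 (N5, w=20) cum 83  ← median
  y=12 (N2, w=60) cum 143
⇒ y* = 10

(8, 10)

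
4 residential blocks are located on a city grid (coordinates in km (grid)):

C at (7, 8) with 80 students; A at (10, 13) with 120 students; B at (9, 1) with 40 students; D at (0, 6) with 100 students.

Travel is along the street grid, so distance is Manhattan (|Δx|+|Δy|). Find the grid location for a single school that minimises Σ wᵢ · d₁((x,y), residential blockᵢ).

Manhattan distance separates: Σwᵢ(|x−xᵢ|+|y−yᵢ|) = Σwᵢ|x−xᵢ| + Σwᵢ|y−yᵢ|, so x and y are optimised independently as 1-D weighted medians.
Total weight W = 340; half = 170.
x-coordinate, sorted with cumulative weight:
  x=0 (D, w=100) cum 100
  x=7 (C, w=80) cum 180  ← median
  x=9 (B, w=40) cum 220
  x=10 (A, w=120) cum 340
⇒ x* = 7
y-coordinate, sorted with cumulative weight:
  y=1 (B, w=40) cum 40
  y=6 (D, w=100) cum 140
  y=8 (C, w=80) cum 220  ← median
  y=13 (A, w=120) cum 340
⇒ y* = 8

(7, 8)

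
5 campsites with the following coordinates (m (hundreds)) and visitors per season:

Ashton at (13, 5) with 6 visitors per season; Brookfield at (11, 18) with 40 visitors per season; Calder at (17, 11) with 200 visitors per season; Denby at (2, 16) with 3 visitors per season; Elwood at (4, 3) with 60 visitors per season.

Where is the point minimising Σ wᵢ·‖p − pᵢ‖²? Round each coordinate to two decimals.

(13.48, 10.28)

The minimiser of Σwᵢ‖p−pᵢ‖² is the weighted centroid p* = (Σwᵢpᵢ)/(Σwᵢ).
Σwᵢ = 309.
Σwᵢxᵢ = 6·13 + 40·11 + 200·17 + 3·2 + 60·4 = 4164.
Σwᵢyᵢ = 6·5 + 40·18 + 200·11 + 3·16 + 60·3 = 3178.
x* = 4164/309 = 13.48, y* = 3178/309 = 10.28.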